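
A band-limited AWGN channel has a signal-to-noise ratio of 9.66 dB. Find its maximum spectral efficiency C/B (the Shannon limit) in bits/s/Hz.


SNR_linear = 10^(9.66/10) = 9.247; C/B = log2(1 + SNR_linear) = log2(1 + 9.247) = 3.3571

3.3571 bits/s/Hz


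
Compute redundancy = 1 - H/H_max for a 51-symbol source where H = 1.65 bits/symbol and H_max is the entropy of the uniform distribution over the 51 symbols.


H_max = log2(K) = log2(51) = 5.6724 bits/symbol. Redundancy = 1 - H/H_max = 1 - 1.65/5.6724 = 1 - 0.2909 = 0.7091

0.7091


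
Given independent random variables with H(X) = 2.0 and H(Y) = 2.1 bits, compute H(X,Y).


For independent variables, H(X,Y) = H(X) + H(Y) = 2.0 + 2.1 = 4.1

4.1 bits


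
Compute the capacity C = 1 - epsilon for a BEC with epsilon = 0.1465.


C = 1 - epsilon = 1 - 0.1465 = 0.8535

0.8535 bits


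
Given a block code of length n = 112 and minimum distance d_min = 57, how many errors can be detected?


Detection capability = d_min - 1 = 57 - 1 = 56

56 errors


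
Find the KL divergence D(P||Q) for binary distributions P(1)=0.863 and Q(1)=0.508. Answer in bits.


KL = p*log2(p/q) + (1-p)*log2((1-p)/(1-q)) = 0.863*log2(0.863/0.508) + 0.137*log2(0.137/0.492) = 0.4071

0.4071 bits


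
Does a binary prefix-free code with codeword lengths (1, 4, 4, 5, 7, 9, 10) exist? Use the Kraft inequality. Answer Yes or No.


Kraft sum = sum(2^(-l_i)) = 0.667, need <= 1. Result: satisfied (a binary prefix-free code with these lengths exists)

Yes


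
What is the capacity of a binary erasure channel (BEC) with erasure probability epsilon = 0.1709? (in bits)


C = 1 - epsilon = 1 - 0.1709 = 0.8291

0.8291 bits


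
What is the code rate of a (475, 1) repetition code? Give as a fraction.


Rate = k/n = 1/475

1/475


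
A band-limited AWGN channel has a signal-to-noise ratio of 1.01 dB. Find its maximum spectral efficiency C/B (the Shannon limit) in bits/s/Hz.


SNR_linear = 10^(1.01/10) = 1.2618; C/B = log2(1 + SNR_linear) = log2(1 + 1.2618) = 1.1775

1.1775 bits/s/Hz


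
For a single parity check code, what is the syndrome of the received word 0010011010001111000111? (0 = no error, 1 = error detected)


Syndrome = XOR of all bits = 0 XOR 0 XOR 1 XOR 0 XOR 0 XOR 1 XOR 1 XOR 0 XOR 1 XOR 0 XOR 0 XOR 0 XOR 1 XOR 1 XOR 1 XOR 1 XOR 0 XOR 0 XOR 0 XOR 1 XOR 1 XOR 1 = 1

1


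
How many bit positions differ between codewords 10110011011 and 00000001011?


Count differing positions: ^ . ^ ^ . . ^ . . . . = 4 differences

4


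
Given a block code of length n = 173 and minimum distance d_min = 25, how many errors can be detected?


Detection capability = d_min - 1 = 25 - 1 = 24

24 errors


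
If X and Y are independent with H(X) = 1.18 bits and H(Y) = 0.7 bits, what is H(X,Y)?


For independent variables, H(X,Y) = H(X) + H(Y) = 1.18 + 0.7 = 1.88

1.88 bits


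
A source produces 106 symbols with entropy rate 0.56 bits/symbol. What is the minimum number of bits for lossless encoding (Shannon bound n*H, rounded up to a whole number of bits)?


Minimum bits >= n * H = 106 * 0.56 = 59.36, rounded up to a whole number of bits = 60

60 bits


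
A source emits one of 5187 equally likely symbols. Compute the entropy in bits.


H = log2(n) = log2(5187) = 12.3407

12.3407 bits


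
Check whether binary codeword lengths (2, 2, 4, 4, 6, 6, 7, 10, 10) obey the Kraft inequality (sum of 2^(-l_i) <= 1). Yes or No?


Kraft sum = sum(2^(-l_i)) = 0.666, need <= 1. Result: satisfied (a binary prefix-free code with these lengths exists)

Yes


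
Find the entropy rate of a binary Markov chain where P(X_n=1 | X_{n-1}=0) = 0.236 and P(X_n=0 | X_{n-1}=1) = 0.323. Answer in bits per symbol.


Stationary distribution: pi_0 = p10/(p01+p10) = 0.5778, pi_1 = 0.4222. Entropy rate H' = pi_0*H(p01) + pi_1*H(p10) = 0.5778*0.7883 + 0.4222*0.9076 = 0.8387

0.8387 bits/symbol


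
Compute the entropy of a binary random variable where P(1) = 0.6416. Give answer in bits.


H = -p*log2(p) - (1-p)*log2(1-p). -0.6416*log2(0.6416) = 0.410787; -0.3584*log2(0.3584) = 0.530560. H = 0.410787 + 0.530560 = 0.9413

0.9413 bits


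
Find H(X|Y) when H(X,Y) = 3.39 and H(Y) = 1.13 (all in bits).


H(X|Y) = H(X,Y) - H(Y) = 3.39 - 1.13 = 2.26

2.26 bits


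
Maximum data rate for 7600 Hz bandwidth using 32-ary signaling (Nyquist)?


Rate = 2 * B * log2(M) = 2 * 7600 * 5.0 = 76000.0

76000.0 bps


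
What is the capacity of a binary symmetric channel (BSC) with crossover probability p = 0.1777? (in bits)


H(p) = -p*log2(p) - (1-p)*log2(1-p) = -0.1777*log2(0.1777) - 0.8223*log2(0.8223) = 0.442914 + 0.232105 = 0.675. C = 1 - H(p) = 1 - 0.675 = 0.325

0.325 bits


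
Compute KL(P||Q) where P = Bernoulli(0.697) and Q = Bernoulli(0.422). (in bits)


KL = p*log2(p/q) + (1-p)*log2((1-p)/(1-q)) = 0.697*log2(0.697/0.422) + 0.303*log2(0.303/0.578) = 0.2222

0.2222 bits


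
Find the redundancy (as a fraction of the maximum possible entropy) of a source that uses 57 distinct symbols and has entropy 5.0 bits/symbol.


H_max = log2(K) = log2(57) = 5.8329 bits/symbol. Redundancy = 1 - H/H_max = 1 - 5.0/5.8329 = 1 - 0.8572 = 0.1428

0.1428


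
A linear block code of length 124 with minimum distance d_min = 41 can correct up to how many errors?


Correction capability = floor((d-1)/2) = floor((41-1)/2) = 20

20 errors


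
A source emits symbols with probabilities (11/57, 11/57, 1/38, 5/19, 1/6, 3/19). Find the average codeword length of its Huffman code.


Huffman construction (repeatedly merge the two least-probable nodes; each merge adds 1 bit to every symbol beneath it): 1/38 + 3/19 = 7/38; 1/6 + 7/38 = 20/57; 11/57 + 11/57 = 22/57; 5/19 + 20/57 = 35/57; 22/57 + 35/57 = 1. Resulting codeword lengths (in the order the probabilities were given): (2, 2, 4, 2, 3, 4). L_avg = sum(p_i * l_i) = 11/57*2 + 11/57*2 + 1/38*4 + 5/19*2 + 1/6*3 + 3/19*4 = 289/114 = 2.5351

2.5351 bits


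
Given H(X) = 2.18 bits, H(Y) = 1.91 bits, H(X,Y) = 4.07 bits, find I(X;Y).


I(X;Y) = H(X) + H(Y) - H(X,Y) = 2.18 + 1.91 - 4.07 = 0.02

0.02 bits


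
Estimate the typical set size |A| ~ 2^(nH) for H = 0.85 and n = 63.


log2|A_typical| = nH = 63 * 0.85 = 53.55, so |A_typical| ~ 2^53.55 = 1.319e+16

1.319e+16


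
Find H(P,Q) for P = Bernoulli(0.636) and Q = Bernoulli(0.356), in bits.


H(P,Q) = -p*log2(q) - (1-p)*log2(1-q). -0.636*log2(0.356) = 0.947672; -0.364*log2(0.644) = 0.231092. H(P,Q) = 0.947672 + 0.231092 = 1.1788

1.1788 bits


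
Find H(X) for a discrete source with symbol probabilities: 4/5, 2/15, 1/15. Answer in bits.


H = -sum(p_i * log2(p_i)). Terms: -(4/5)*log2(4/5) = 0.257542; -(2/15)*log2(2/15) = 0.387585; -(1/15)*log2(1/15) = 0.260459. H = 0.257542 + 0.387585 + 0.260459 = 0.9056

0.9056 bits


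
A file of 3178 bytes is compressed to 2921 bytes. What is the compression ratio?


Ratio = original / compressed = 3178 / 2921 = 1.088

1.088


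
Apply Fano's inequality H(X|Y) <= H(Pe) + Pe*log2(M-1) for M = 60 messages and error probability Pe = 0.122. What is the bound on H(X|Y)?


H(Pe) = -Pe*log2(Pe) - (1-Pe)*log2(1-Pe) = -0.122*log2(0.122) - 0.878*log2(0.878) = 0.370276 + 0.164807 = 0.5351. Pe*log2(M-1) = 0.122*log2(59) = 0.717682. Bound = H(Pe) + Pe*log2(M-1) = 0.370276 + 0.164807 + 0.717682 = 1.2528

1.2528 bits


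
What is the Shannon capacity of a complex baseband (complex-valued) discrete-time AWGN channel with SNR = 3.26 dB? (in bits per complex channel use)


SNR_linear = 10^(3.26/10) = 2.1184; C = log2(1 + SNR_linear) = log2(1 + 2.1184) = 1.6408

1.6408 bits/channel use


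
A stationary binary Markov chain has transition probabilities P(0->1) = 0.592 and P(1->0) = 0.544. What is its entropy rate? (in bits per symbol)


Stationary distribution: pi_0 = p10/(p01+p10) = 0.4789, pi_1 = 0.5211. Entropy rate H' = pi_0*H(p01) + pi_1*H(p10) = 0.4789*0.9754 + 0.5211*0.9944 = 0.9853

0.9853 bits/symbol


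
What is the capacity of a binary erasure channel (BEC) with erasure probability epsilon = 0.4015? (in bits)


C = 1 - epsilon = 1 - 0.4015 = 0.5985

0.5985 bits


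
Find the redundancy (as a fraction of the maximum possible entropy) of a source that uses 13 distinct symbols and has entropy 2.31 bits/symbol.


H_max = log2(K) = log2(13) = 3.7004 bits/symbol. Redundancy = 1 - H/H_max = 1 - 2.31/3.7004 = 1 - 0.6243 = 0.3757

0.3757


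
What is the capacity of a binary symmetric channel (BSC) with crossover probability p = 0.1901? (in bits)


H(p) = -p*log2(p) - (1-p)*log2(1-p) = -0.1901*log2(0.1901) - 0.8099*log2(0.8099) = 0.455322 + 0.246359 = 0.7017. C = 1 - H(p) = 1 - 0.7017 = 0.2983

0.2983 bits


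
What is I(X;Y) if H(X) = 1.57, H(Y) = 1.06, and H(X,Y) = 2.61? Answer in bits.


I(X;Y) = H(X) + H(Y) - H(X,Y) = 1.57 + 1.06 - 2.61 = 0.02

0.02 bits


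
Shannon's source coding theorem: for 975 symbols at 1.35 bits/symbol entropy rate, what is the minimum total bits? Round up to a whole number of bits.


Minimum bits >= n * H = 975 * 1.35 = 1316.25, rounded up to a whole number of bits = 1317

1317 bits


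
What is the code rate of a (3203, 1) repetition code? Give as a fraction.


Rate = k/n = 1/3203

1/3203


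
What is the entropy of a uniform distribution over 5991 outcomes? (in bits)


H = log2(n) = log2(5991) = 12.5486

12.5486 bits


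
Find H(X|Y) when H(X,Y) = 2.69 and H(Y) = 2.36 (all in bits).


H(X|Y) = H(X,Y) - H(Y) = 2.69 - 2.36 = 0.33

0.33 bits


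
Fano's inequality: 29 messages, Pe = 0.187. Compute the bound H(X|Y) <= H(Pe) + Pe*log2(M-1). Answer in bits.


H(Pe) = -Pe*log2(Pe) - (1-Pe)*log2(1-Pe) = -0.187*log2(0.187) - 0.813*log2(0.813) = 0.452332 + 0.242821 = 0.6952. Pe*log2(M-1) = 0.187*log2(28) = 0.898975. Bound = H(Pe) + Pe*log2(M-1) = 0.452332 + 0.242821 + 0.898975 = 1.5941

1.5941 bits


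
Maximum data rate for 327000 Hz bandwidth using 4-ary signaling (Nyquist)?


Rate = 2 * B * log2(M) = 2 * 327000 * 2.0 = 1308000.0

1308000.0 bps


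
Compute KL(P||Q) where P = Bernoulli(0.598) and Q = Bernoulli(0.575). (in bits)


KL = p*log2(p/q) + (1-p)*log2((1-p)/(1-q)) = 0.598*log2(0.598/0.575) + 0.402*log2(0.402/0.425) = 0.0016

0.0016 bits


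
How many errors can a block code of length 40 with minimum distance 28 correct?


Correction capability = floor((d-1)/2) = floor((28-1)/2) = 13

13 errors


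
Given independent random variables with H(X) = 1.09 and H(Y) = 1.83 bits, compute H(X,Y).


For independent variables, H(X,Y) = H(X) + H(Y) = 1.09 + 1.83 = 2.92

2.92 bits


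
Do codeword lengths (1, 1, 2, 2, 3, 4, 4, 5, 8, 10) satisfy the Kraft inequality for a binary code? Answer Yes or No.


Kraft sum = sum(2^(-l_i)) = 1.7861, need <= 1. Result: violated (a binary prefix-free code with these lengths cannot exist)

No


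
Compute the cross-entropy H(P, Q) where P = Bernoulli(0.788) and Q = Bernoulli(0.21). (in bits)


H(P,Q) = -p*log2(q) - (1-p)*log2(1-q). -0.788*log2(0.21) = 1.774213; -0.212*log2(0.79) = 0.072096. H(P,Q) = 1.774213 + 0.072096 = 1.8463

1.8463 bits


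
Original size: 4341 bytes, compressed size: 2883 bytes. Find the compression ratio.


Ratio = original / compressed = 4341 / 2883 = 1.5057

1.5057


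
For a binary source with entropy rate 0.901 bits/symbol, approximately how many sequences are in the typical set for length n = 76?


log2|A_typical| = nH = 76 * 0.901 = 68.476, so |A_typical| ~ 2^68.476 = 4.105e+20

4.105e+20


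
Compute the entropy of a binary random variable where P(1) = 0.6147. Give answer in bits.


H = -p*log2(p) - (1-p)*log2(1-p). -0.6147*log2(0.6147) = 0.431547; -0.3853*log2(0.3853) = 0.530152. H = 0.431547 + 0.530152 = 0.9617

0.9617 bits


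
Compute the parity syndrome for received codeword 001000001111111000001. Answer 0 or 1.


Syndrome = XOR of all bits = 0 XOR 0 XOR 1 XOR 0 XOR 0 XOR 0 XOR 0 XOR 0 XOR 1 XOR 1 XOR 1 XOR 1 XOR 1 XOR 1 XOR 1 XOR 0 XOR 0 XOR 0 XOR 0 XOR 0 XOR 1 = 1

1


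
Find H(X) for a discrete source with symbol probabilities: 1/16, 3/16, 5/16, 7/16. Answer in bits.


H = -sum(p_i * log2(p_i)). Terms: -(1/16)*log2(1/16) = 0.250000; -(3/16)*log2(3/16) = 0.452820; -(5/16)*log2(5/16) = 0.524397; -(7/16)*log2(7/16) = 0.521782. H = 0.250000 + 0.452820 + 0.524397 + 0.521782 = 1.749

1.749 bits


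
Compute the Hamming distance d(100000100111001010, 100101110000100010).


Count differing positions: . . . ^ . ^ . ^ . ^ ^ ^ ^ . ^ . . . = 8 differences

8


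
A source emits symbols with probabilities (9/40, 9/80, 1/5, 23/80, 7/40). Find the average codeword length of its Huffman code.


Huffman construction (repeatedly merge the two least-probable nodes; each merge adds 1 bit to every symbol beneath it): 9/80 + 7/40 = 23/80; 1/5 + 9/40 = 17/40; 23/80 + 23/80 = 23/40; 17/40 + 23/40 = 1. Resulting codeword lengths (in the order the probabilities were given): (2, 3, 2, 2, 3). L_avg = sum(p_i * l_i) = 9/40*2 + 9/80*3 + 1/5*2 + 23/80*2 + 7/40*3 = 183/80 = 2.2875

2.2875 bits


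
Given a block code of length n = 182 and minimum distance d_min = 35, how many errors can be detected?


Detection capability = d_min - 1 = 35 - 1 = 34

34 errors


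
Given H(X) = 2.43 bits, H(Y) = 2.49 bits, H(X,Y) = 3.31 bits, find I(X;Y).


I(X;Y) = H(X) + H(Y) - H(X,Y) = 2.43 + 2.49 - 3.31 = 1.61

1.61 bits


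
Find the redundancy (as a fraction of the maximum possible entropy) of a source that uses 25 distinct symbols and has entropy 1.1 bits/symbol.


H_max = log2(K) = log2(25) = 4.6439 bits/symbol. Redundancy = 1 - H/H_max = 1 - 1.1/4.6439 = 1 - 0.2369 = 0.7631

0.7631


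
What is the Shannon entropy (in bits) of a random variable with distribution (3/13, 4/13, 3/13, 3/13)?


H = -sum(p_i * log2(p_i)). Terms: -(3/13)*log2(3/13) = 0.488187; -(4/13)*log2(4/13) = 0.523212; -(3/13)*log2(3/13) = 0.488187; -(3/13)*log2(3/13) = 0.488187. H = 0.488187 + 0.523212 + 0.488187 + 0.488187 = 1.9878

1.9878 bits


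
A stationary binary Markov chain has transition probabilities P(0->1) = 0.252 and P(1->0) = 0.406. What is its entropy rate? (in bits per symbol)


Stationary distribution: pi_0 = p10/(p01+p10) = 0.617, pi_1 = 0.383. Entropy rate H' = pi_0*H(p01) + pi_1*H(p10) = 0.617*0.8144 + 0.383*0.9744 = 0.8757

0.8757 bits/symbol


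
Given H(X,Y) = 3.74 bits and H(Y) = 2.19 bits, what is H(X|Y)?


H(X|Y) = H(X,Y) - H(Y) = 3.74 - 2.19 = 1.55

1.55 bits


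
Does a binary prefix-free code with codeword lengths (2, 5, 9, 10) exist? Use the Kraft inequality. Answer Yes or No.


Kraft sum = sum(2^(-l_i)) = 0.2842, need <= 1. Result: satisfied (a binary prefix-free code with these lengths exists)

Yes


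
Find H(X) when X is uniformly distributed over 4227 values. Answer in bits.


H = log2(n) = log2(4227) = 12.0454

12.0454 bits


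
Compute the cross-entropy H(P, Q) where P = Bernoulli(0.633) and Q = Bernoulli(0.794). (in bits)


H(P,Q) = -p*log2(q) - (1-p)*log2(1-q). -0.633*log2(0.794) = 0.210655; -0.367*log2(0.206) = 0.836497. H(P,Q) = 0.210655 + 0.836497 = 1.0472

1.0472 bits


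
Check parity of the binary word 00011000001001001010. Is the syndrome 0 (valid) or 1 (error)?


Syndrome = XOR of all bits = 0 XOR 0 XOR 0 XOR 1 XOR 1 XOR 0 XOR 0 XOR 0 XOR 0 XOR 0 XOR 1 XOR 0 XOR 0 XOR 1 XOR 0 XOR 0 XOR 1 XOR 0 XOR 1 XOR 0 = 0

0


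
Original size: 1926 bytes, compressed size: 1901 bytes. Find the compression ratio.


Ratio = original / compressed = 1926 / 1901 = 1.0132

1.0132


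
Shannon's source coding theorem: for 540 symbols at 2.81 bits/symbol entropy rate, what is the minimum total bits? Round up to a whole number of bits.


Minimum bits >= n * H = 540 * 2.81 = 1517.4, rounded up to a whole number of bits = 1518

1518 bits


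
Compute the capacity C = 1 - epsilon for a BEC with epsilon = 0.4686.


C = 1 - epsilon = 1 - 0.4686 = 0.5314

0.5314 bits


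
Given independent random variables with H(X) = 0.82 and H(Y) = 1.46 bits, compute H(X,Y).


For independent variables, H(X,Y) = H(X) + H(Y) = 0.82 + 1.46 = 2.28

2.28 bits


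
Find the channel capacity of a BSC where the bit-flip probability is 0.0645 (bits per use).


H(p) = -p*log2(p) - (1-p)*log2(1-p) = -0.0645*log2(0.0645) - 0.9355*log2(0.9355) = 0.255069 + 0.089986 = 0.3451. C = 1 - H(p) = 1 - 0.3451 = 0.6549

0.6549 bits


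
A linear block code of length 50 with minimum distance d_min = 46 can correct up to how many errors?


Correction capability = floor((d-1)/2) = floor((46-1)/2) = 22

22 errors


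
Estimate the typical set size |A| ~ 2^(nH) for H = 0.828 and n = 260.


log2|A_typical| = nH = 260 * 0.828 = 215.28, so |A_typical| ~ 2^215.28 = 6.393e+64

6.393e+64


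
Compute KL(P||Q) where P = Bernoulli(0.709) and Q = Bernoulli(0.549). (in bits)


KL = p*log2(p/q) + (1-p)*log2((1-p)/(1-q)) = 0.709*log2(0.709/0.549) + 0.291*log2(0.291/0.451) = 0.0777

0.0777 bits


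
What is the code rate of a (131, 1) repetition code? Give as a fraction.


Rate = k/n = 1/131

1/131


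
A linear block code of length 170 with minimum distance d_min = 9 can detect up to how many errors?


Detection capability = d_min - 1 = 9 - 1 = 8

8 errors


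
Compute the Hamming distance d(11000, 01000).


Count differing positions: ^ . . . . = 1 differences

1


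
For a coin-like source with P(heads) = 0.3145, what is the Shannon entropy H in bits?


H = -p*log2(p) - (1-p)*log2(1-p). -0.3145*log2(0.3145) = 0.524859; -0.6855*log2(0.6855) = 0.373441. H = 0.524859 + 0.373441 = 0.8983

0.8983 bits


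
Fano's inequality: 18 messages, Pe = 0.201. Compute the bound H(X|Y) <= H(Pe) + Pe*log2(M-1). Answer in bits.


H(Pe) = -Pe*log2(Pe) - (1-Pe)*log2(1-Pe) = -0.201*log2(0.201) - 0.799*log2(0.799) = 0.465261 + 0.258662 = 0.7239. Pe*log2(M-1) = 0.201*log2(17) = 0.821580. Bound = H(Pe) + Pe*log2(M-1) = 0.465261 + 0.258662 + 0.821580 = 1.5455

1.5455 bits


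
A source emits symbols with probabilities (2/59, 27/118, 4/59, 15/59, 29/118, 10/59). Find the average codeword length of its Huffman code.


Huffman construction (repeatedly merge the two least-probable nodes; each merge adds 1 bit to every symbol beneath it): 2/59 + 4/59 = 6/59; 6/59 + 10/59 = 16/59; 27/118 + 29/118 = 28/59; 15/59 + 16/59 = 31/59; 28/59 + 31/59 = 1. Resulting codeword lengths (in the order the probabilities were given): (4, 2, 4, 2, 2, 3). L_avg = sum(p_i * l_i) = 2/59*4 + 27/118*2 + 4/59*4 + 15/59*2 + 29/118*2 + 10/59*3 = 140/59 = 2.3729

2.3729 bits


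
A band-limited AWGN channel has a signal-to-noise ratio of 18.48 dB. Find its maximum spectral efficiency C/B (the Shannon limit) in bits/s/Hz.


SNR_linear = 10^(18.48/10) = 70.4693; C/B = log2(1 + SNR_linear) = log2(1 + 70.4693) = 6.1593

6.1593 bits/s/Hz


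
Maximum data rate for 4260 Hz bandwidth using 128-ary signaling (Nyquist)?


Rate = 2 * B * log2(M) = 2 * 4260 * 7.0 = 59640.0

59640.0 bps


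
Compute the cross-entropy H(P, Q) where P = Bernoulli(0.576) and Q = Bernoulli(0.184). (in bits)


H(P,Q) = -p*log2(q) - (1-p)*log2(1-q). -0.576*log2(0.184) = 1.406720; -0.424*log2(0.816) = 0.124384. H(P,Q) = 1.406720 + 0.124384 = 1.5311

1.5311 bits


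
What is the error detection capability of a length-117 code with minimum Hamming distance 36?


Detection capability = d_min - 1 = 36 - 1 = 35

35 errors


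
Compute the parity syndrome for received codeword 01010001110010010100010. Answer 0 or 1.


Syndrome = XOR of all bits = 0 XOR 1 XOR 0 XOR 1 XOR 0 XOR 0 XOR 0 XOR 1 XOR 1 XOR 1 XOR 0 XOR 0 XOR 1 XOR 0 XOR 0 XOR 1 XOR 0 XOR 1 XOR 0 XOR 0 XOR 0 XOR 1 XOR 0 = 1

1


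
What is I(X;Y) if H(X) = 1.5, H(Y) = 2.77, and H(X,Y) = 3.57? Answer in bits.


I(X;Y) = H(X) + H(Y) - H(X,Y) = 1.5 + 2.77 - 3.57 = 0.7

0.7 bits


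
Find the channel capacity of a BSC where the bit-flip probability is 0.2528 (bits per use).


H(p) = -p*log2(p) - (1-p)*log2(1-p) = -0.2528*log2(0.2528) - 0.7472*log2(0.7472) = 0.501538 + 0.314148 = 0.8157. C = 1 - H(p) = 1 - 0.8157 = 0.1843

0.1843 bits


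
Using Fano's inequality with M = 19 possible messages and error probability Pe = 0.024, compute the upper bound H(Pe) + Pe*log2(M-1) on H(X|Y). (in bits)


H(Pe) = -Pe*log2(Pe) - (1-Pe)*log2(1-Pe) = -0.024*log2(0.024) - 0.976*log2(0.976) = 0.129140 + 0.034206 = 0.1633. Pe*log2(M-1) = 0.024*log2(18) = 0.100078. Bound = H(Pe) + Pe*log2(M-1) = 0.129140 + 0.034206 + 0.100078 = 0.2634

0.2634 bits


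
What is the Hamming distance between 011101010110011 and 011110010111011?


Count differing positions: . . . . ^ ^ . . . . . ^ . . . = 3 differences

3


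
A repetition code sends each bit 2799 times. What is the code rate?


Rate = k/n = 1/2799

1/2799


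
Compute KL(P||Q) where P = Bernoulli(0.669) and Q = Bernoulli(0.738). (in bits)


KL = p*log2(p/q) + (1-p)*log2((1-p)/(1-q)) = 0.669*log2(0.669/0.738) + 0.331*log2(0.331/0.262) = 0.0169

0.0169 bits


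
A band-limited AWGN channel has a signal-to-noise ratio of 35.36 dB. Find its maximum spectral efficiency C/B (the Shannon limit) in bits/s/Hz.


SNR_linear = 10^(35.36/10) = 3435.5795; C/B = log2(1 + SNR_linear) = log2(1 + 3435.5795) = 11.7468

11.7468 bits/s/Hz


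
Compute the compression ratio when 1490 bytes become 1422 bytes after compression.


Ratio = original / compressed = 1490 / 1422 = 1.0478

1.0478


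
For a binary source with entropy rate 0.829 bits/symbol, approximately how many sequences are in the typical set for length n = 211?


log2|A_typical| = nH = 211 * 0.829 = 174.919, so |A_typical| ~ 2^174.919 = 4.528e+52

4.528e+52


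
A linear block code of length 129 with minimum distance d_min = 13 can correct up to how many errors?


Correction capability = floor((d-1)/2) = floor((13-1)/2) = 6

6 errors


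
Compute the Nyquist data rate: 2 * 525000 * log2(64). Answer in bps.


Rate = 2 * B * log2(M) = 2 * 525000 * 6.0 = 6300000.0

6300000.0 bps


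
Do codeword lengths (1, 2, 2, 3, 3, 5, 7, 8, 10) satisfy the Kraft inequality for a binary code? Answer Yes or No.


Kraft sum = sum(2^(-l_i)) = 1.2939, need <= 1. Result: violated (a binary prefix-free code with these lengths cannot exist)

No


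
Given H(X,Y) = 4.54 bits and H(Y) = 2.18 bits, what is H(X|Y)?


H(X|Y) = H(X,Y) - H(Y) = 4.54 - 2.18 = 2.36

2.36 bits


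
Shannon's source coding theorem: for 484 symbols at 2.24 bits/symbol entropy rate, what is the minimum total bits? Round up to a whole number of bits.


Minimum bits >= n * H = 484 * 2.24 = 1084.16, rounded up to a whole number of bits = 1085

1085 bits


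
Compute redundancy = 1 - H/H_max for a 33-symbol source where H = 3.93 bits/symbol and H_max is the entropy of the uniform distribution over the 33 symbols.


H_max = log2(K) = log2(33) = 5.0444 bits/symbol. Redundancy = 1 - H/H_max = 1 - 3.93/5.0444 = 1 - 0.7791 = 0.2209

0.2209


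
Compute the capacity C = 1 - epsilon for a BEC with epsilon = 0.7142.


C = 1 - epsilon = 1 - 0.7142 = 0.2858

0.2858 bits


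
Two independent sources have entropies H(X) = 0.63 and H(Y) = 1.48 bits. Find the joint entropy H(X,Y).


For independent variables, H(X,Y) = H(X) + H(Y) = 0.63 + 1.48 = 2.11

2.11 bits


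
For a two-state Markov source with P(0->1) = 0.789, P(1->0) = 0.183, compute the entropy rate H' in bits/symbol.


Stationary distribution: pi_0 = p10/(p01+p10) = 0.1883, pi_1 = 0.8117. Entropy rate H' = pi_0*H(p01) + pi_1*H(p10) = 0.1883*0.7434 + 0.8117*0.6866 = 0.6973

0.6973 bits/symbol


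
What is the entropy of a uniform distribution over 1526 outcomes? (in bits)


H = log2(n) = log2(1526) = 10.5755

10.5755 bits


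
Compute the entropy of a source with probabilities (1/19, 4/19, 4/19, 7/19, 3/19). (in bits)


H = -sum(p_i * log2(p_i)). Terms: -(1/19)*log2(1/19) = 0.223575; -(4/19)*log2(4/19) = 0.473248; -(4/19)*log2(4/19) = 0.473248; -(7/19)*log2(7/19) = 0.530737; -(3/19)*log2(3/19) = 0.420468. H = 0.223575 + 0.473248 + 0.473248 + 0.530737 + 0.420468 = 2.1213

2.1213 bits


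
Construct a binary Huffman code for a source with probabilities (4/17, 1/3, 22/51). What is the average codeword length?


Huffman construction (repeatedly merge the two least-probable nodes; each merge adds 1 bit to every symbol beneath it): 4/17 + 1/3 = 29/51; 22/51 + 29/51 = 1. Resulting codeword lengths (in the order the probabilities were given): (2, 2, 1). L_avg = sum(p_i * l_i) = 4/17*2 + 1/3*2 + 22/51*1 = 80/51 = 1.5686

1.5686 bits


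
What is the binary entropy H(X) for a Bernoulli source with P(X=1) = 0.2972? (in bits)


H = -p*log2(p) - (1-p)*log2(1-p). -0.2972*log2(0.2972) = 0.520247; -0.7028*log2(0.7028) = 0.357594. H = 0.520247 + 0.357594 = 0.8778

0.8778 bits


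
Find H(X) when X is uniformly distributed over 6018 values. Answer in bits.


H = log2(n) = log2(6018) = 12.5551

12.5551 bits


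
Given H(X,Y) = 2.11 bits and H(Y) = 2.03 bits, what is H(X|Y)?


H(X|Y) = H(X,Y) - H(Y) = 2.11 - 2.03 = 0.08

0.08 bits


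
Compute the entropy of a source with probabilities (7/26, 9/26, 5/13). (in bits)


H = -sum(p_i * log2(p_i)). Terms: -(7/26)*log2(7/26) = 0.509677; -(9/26)*log2(9/26) = 0.529794; -(5/13)*log2(5/13) = 0.530197. H = 0.509677 + 0.529794 + 0.530197 = 1.5697

1.5697 bits


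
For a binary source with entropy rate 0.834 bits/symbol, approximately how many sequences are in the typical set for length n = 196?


log2|A_typical| = nH = 196 * 0.834 = 163.464, so |A_typical| ~ 2^163.464 = 1.613e+49

1.613e+49


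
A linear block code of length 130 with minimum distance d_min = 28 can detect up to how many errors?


Detection capability = d_min - 1 = 28 - 1 = 27

27 errors


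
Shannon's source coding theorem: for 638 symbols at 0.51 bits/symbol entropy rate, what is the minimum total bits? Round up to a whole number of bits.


Minimum bits >= n * H = 638 * 0.51 = 325.38, rounded up to a whole number of bits = 326

326 bits


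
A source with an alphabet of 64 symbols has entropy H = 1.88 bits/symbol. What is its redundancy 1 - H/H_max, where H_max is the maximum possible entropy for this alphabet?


H_max = log2(K) = log2(64) = 6.0 bits/symbol. Redundancy = 1 - H/H_max = 1 - 1.88/6.0 = 1 - 0.3133 = 0.6867

0.6867


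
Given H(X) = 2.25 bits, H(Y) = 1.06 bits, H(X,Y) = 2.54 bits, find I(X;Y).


I(X;Y) = H(X) + H(Y) - H(X,Y) = 2.25 + 1.06 - 2.54 = 0.77

0.77 bits


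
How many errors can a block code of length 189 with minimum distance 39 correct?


Correction capability = floor((d-1)/2) = floor((39-1)/2) = 19

19 errors


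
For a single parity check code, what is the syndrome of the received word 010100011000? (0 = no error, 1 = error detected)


Syndrome = XOR of all bits = 0 XOR 1 XOR 0 XOR 1 XOR 0 XOR 0 XOR 0 XOR 1 XOR 1 XOR 0 XOR 0 XOR 0 = 0

0


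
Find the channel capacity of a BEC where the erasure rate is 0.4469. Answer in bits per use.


C = 1 - epsilon = 1 - 0.4469 = 0.5531

0.5531 bits


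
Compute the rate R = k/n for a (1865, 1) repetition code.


Rate = k/n = 1/1865

1/1865


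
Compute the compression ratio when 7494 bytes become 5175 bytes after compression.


Ratio = original / compressed = 7494 / 5175 = 1.4481

1.4481


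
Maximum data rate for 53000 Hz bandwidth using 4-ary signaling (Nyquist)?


Rate = 2 * B * log2(M) = 2 * 53000 * 2.0 = 212000.0

212000.0 bps


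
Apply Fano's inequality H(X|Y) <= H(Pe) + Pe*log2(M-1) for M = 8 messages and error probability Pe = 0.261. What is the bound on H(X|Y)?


H(Pe) = -Pe*log2(Pe) - (1-Pe)*log2(1-Pe) = -0.261*log2(0.261) - 0.739*log2(0.739) = 0.505786 + 0.322465 = 0.8283. Pe*log2(M-1) = 0.261*log2(7) = 0.732720. Bound = H(Pe) + Pe*log2(M-1) = 0.505786 + 0.322465 + 0.732720 = 1.561

1.561 bits


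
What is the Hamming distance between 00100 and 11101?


Count differing positions: ^ ^ . . ^ = 3 differences

3


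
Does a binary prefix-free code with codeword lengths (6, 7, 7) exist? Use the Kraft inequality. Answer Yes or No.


Kraft sum = sum(2^(-l_i)) = 0.0312, need <= 1. Result: satisfied (a binary prefix-free code with these lengths exists)

Yes


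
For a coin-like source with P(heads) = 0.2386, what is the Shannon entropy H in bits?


H = -p*log2(p) - (1-p)*log2(1-p). -0.2386*log2(0.2386) = 0.493266; -0.7614*log2(0.7614) = 0.299438. H = 0.493266 + 0.299438 = 0.7927

0.7927 bits


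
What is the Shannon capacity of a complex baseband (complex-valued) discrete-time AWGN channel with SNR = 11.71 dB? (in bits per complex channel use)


SNR_linear = 10^(11.71/10) = 14.8252; C = log2(1 + SNR_linear) = log2(1 + 14.8252) = 3.9842

3.9842 bits/channel use


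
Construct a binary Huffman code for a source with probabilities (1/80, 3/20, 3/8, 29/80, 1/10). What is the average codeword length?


Huffman construction (repeatedly merge the two least-probable nodes; each merge adds 1 bit to every symbol beneath it): 1/80 + 1/10 = 9/80; 9/80 + 3/20 = 21/80; 21/80 + 29/80 = 5/8; 3/8 + 5/8 = 1. Resulting codeword lengths (in the order the probabilities were given): (4, 3, 1, 2, 4). L_avg = sum(p_i * l_i) = 1/80*4 + 3/20*3 + 3/8*1 + 29/80*2 + 1/10*4 = 2

2.0 bits


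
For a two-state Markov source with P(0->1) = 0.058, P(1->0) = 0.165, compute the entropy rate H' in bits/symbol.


Stationary distribution: pi_0 = p10/(p01+p10) = 0.7399, pi_1 = 0.2601. Entropy rate H' = pi_0*H(p01) + pi_1*H(p10) = 0.7399*0.3195 + 0.2601*0.6461 = 0.4044

0.4044 bits/symbol


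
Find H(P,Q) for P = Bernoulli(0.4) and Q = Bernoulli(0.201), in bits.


H(P,Q) = -p*log2(q) - (1-p)*log2(1-q). -0.4*log2(0.201) = 0.925893; -0.6*log2(0.799) = 0.194240. H(P,Q) = 0.925893 + 0.194240 = 1.1201

1.1201 bits


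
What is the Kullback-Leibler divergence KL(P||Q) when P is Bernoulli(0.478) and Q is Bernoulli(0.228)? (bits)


KL = p*log2(p/q) + (1-p)*log2((1-p)/(1-q)) = 0.478*log2(0.478/0.228) + 0.522*log2(0.522/0.772) = 0.2158

0.2158 bits


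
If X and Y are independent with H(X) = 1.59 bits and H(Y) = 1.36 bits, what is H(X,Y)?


For independent variables, H(X,Y) = H(X) + H(Y) = 1.59 + 1.36 = 2.95

2.95 bits


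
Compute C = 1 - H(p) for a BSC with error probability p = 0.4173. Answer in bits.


H(p) = -p*log2(p) - (1-p)*log2(1-p) = -0.4173*log2(0.4173) - 0.5827*log2(0.5827) = 0.526150 + 0.454025 = 0.9802. C = 1 - H(p) = 1 - 0.9802 = 0.0198

0.0198 bits


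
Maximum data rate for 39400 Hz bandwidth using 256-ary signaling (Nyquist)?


Rate = 2 * B * log2(M) = 2 * 39400 * 8.0 = 630400.0

630400.0 bps


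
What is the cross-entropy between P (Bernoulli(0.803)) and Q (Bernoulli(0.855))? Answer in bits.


H(P,Q) = -p*log2(q) - (1-p)*log2(1-q). -0.803*log2(0.855) = 0.181481; -0.197*log2(0.145) = 0.548817. H(P,Q) = 0.181481 + 0.548817 = 0.7303

0.7303 bits


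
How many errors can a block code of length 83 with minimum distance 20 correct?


Correction capability = floor((d-1)/2) = floor((20-1)/2) = 9

9 errors


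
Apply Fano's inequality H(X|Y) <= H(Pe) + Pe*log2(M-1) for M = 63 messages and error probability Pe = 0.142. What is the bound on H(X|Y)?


H(Pe) = -Pe*log2(Pe) - (1-Pe)*log2(1-Pe) = -0.142*log2(0.142) - 0.858*log2(0.858) = 0.399877 + 0.189575 = 0.5895. Pe*log2(M-1) = 0.142*log2(62) = 0.845496. Bound = H(Pe) + Pe*log2(M-1) = 0.399877 + 0.189575 + 0.845496 = 1.4349

1.4349 bits


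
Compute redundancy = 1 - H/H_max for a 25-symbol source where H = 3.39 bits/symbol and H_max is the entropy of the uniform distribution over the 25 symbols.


H_max = log2(K) = log2(25) = 4.6439 bits/symbol. Redundancy = 1 - H/H_max = 1 - 3.39/4.6439 = 1 - 0.73 = 0.27

0.27


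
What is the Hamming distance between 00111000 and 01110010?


Count differing positions: . ^ . . ^ . ^ . = 3 differences

3


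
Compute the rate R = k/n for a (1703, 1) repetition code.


Rate = k/n = 1/1703

1/1703


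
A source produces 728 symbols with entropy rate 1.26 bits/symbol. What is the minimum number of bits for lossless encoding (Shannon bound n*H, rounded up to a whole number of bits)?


Minimum bits >= n * H = 728 * 1.26 = 917.28, rounded up to a whole number of bits = 918

918 bits


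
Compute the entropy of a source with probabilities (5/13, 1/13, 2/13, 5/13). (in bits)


H = -sum(p_i * log2(p_i)). Terms: -(5/13)*log2(5/13) = 0.530197; -(1/13)*log2(1/13) = 0.284649; -(2/13)*log2(2/13) = 0.415452; -(5/13)*log2(5/13) = 0.530197. H = 0.530197 + 0.284649 + 0.415452 + 0.530197 = 1.7605

1.7605 bits


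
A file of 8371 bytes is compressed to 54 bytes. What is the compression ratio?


Ratio = original / compressed = 8371 / 54 = 155.0185

155.0185


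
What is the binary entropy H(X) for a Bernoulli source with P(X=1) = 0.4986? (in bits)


H = -p*log2(p) - (1-p)*log2(1-p). -0.4986*log2(0.4986) = 0.500617; -0.5014*log2(0.5014) = 0.499377. H = 0.500617 + 0.499377 = 1.0

1.0 bits


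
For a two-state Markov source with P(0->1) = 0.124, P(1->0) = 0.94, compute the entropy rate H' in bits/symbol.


Stationary distribution: pi_0 = p10/(p01+p10) = 0.8835, pi_1 = 0.1165. Entropy rate H' = pi_0*H(p01) + pi_1*H(p10) = 0.8835*0.5408 + 0.1165*0.3274 = 0.5159

0.5159 bits/symbol


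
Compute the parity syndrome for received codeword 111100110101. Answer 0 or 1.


Syndrome = XOR of all bits = 1 XOR 1 XOR 1 XOR 1 XOR 0 XOR 0 XOR 1 XOR 1 XOR 0 XOR 1 XOR 0 XOR 1 = 0

0


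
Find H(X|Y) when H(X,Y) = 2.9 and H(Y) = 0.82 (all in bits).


H(X|Y) = H(X,Y) - H(Y) = 2.9 - 0.82 = 2.08

2.08 bits


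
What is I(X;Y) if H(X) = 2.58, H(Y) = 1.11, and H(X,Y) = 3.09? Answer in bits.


I(X;Y) = H(X) + H(Y) - H(X,Y) = 2.58 + 1.11 - 3.09 = 0.6

0.6 bits


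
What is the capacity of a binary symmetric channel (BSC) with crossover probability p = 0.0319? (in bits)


H(p) = -p*log2(p) - (1-p)*log2(1-p) = -0.0319*log2(0.0319) - 0.9681*log2(0.9681) = 0.158553 + 0.045280 = 0.2038. C = 1 - H(p) = 1 - 0.2038 = 0.7962

0.7962 bits


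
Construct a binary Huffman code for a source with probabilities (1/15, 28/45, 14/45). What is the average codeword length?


Huffman construction (repeatedly merge the two least-probable nodes; each merge adds 1 bit to every symbol beneath it): 1/15 + 14/45 = 17/45; 17/45 + 28/45 = 1. Resulting codeword lengths (in the order the probabilities were given): (2, 1, 2). L_avg = sum(p_i * l_i) = 1/15*2 + 28/45*1 + 14/45*2 = 62/45 = 1.3778

1.3778 bits


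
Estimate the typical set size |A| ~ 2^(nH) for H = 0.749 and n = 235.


log2|A_typical| = nH = 235 * 0.749 = 176.015, so |A_typical| ~ 2^176.015 = 9.678e+52

9.678e+52


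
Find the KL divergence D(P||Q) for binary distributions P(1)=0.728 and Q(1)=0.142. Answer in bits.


KL = p*log2(p/q) + (1-p)*log2((1-p)/(1-q)) = 0.728*log2(0.728/0.142) + 0.272*log2(0.272/0.858) = 1.2659

1.2659 bits


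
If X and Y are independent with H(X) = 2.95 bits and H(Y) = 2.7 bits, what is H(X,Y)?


For independent variables, H(X,Y) = H(X) + H(Y) = 2.95 + 2.7 = 5.65

5.65 bits


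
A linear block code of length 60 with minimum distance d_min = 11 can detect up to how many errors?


Detection capability = d_min - 1 = 11 - 1 = 10

10 errors


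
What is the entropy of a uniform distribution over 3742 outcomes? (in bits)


H = log2(n) = log2(3742) = 11.8696

11.8696 bits


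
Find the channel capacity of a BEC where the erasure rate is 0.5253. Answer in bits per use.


C = 1 - epsilon = 1 - 0.5253 = 0.4747

0.4747 bits


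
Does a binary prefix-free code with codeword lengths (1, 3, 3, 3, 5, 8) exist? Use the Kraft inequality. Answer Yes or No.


Kraft sum = sum(2^(-l_i)) = 0.9102, need <= 1. Result: satisfied (a binary prefix-free code with these lengths exists)

Yes


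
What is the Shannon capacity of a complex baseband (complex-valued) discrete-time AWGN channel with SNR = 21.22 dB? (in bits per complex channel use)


SNR_linear = 10^(21.22/10) = 132.4342; C = log2(1 + SNR_linear) = log2(1 + 132.4342) = 7.06

7.06 bits/channel use


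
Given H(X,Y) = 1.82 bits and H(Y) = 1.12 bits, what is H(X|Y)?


H(X|Y) = H(X,Y) - H(Y) = 1.82 - 1.12 = 0.7

0.7 bits


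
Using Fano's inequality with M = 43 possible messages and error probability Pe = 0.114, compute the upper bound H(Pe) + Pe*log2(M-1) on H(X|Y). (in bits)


H(Pe) = -Pe*log2(Pe) - (1-Pe)*log2(1-Pe) = -0.114*log2(0.114) - 0.886*log2(0.886) = 0.357150 + 0.154715 = 0.5119. Pe*log2(M-1) = 0.114*log2(42) = 0.614724. Bound = H(Pe) + Pe*log2(M-1) = 0.357150 + 0.154715 + 0.614724 = 1.1266

1.1266 bits


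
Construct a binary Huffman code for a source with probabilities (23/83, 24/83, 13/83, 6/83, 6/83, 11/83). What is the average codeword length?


Huffman construction (repeatedly merge the two least-probable nodes; each merge adds 1 bit to every symbol beneath it): 6/83 + 6/83 = 12/83; 11/83 + 12/83 = 23/83; 13/83 + 23/83 = 36/83; 23/83 + 24/83 = 47/83; 36/83 + 47/83 = 1. Resulting codeword lengths (in the order the probabilities were given): (2, 2, 2, 4, 4, 3). L_avg = sum(p_i * l_i) = 23/83*2 + 24/83*2 + 13/83*2 + 6/83*4 + 6/83*4 + 11/83*3 = 201/83 = 2.4217

2.4217 bits


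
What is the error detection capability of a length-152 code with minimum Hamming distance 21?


Detection capability = d_min - 1 = 21 - 1 = 20

20 errors


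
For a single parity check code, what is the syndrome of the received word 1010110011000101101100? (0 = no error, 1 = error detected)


Syndrome = XOR of all bits = 1 XOR 0 XOR 1 XOR 0 XOR 1 XOR 1 XOR 0 XOR 0 XOR 1 XOR 1 XOR 0 XOR 0 XOR 0 XOR 1 XOR 0 XOR 1 XOR 1 XOR 0 XOR 1 XOR 1 XOR 0 XOR 0 = 1

1


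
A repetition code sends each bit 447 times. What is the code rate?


Rate = k/n = 1/447

1/447


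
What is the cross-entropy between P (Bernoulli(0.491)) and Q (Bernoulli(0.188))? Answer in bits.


H(P,Q) = -p*log2(q) - (1-p)*log2(1-q). -0.491*log2(0.188) = 1.183897; -0.509*log2(0.812) = 0.152928. H(P,Q) = 1.183897 + 0.152928 = 1.3368

1.3368 bits


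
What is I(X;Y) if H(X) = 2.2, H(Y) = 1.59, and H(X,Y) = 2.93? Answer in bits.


I(X;Y) = H(X) + H(Y) - H(X,Y) = 2.2 + 1.59 - 2.93 = 0.86

0.86 bits


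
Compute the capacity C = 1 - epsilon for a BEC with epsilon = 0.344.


C = 1 - epsilon = 1 - 0.344 = 0.656

0.656 bits


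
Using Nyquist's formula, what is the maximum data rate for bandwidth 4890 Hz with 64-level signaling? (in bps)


Rate = 2 * B * log2(M) = 2 * 4890 * 6.0 = 58680.0

58680.0 bps


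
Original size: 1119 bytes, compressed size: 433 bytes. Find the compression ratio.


Ratio = original / compressed = 1119 / 433 = 2.5843

2.5843


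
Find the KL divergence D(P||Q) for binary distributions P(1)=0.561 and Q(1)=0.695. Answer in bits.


KL = p*log2(p/q) + (1-p)*log2((1-p)/(1-q)) = 0.561*log2(0.561/0.695) + 0.439*log2(0.439/0.305) = 0.0573

0.0573 bits


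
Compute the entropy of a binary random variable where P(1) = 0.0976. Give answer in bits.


H = -p*log2(p) - (1-p)*log2(1-p). -0.0976*log2(0.0976) = 0.327641; -0.9024*log2(0.9024) = 0.133701. H = 0.327641 + 0.133701 = 0.4613

0.4613 bits


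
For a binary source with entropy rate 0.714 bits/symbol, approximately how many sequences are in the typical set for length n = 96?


log2|A_typical| = nH = 96 * 0.714 = 68.544, so |A_typical| ~ 2^68.544 = 4.303e+20

4.303e+20


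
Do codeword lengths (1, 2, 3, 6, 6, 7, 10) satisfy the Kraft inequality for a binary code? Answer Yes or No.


Kraft sum = sum(2^(-l_i)) = 0.915, need <= 1. Result: satisfied (a binary prefix-free code with these lengths exists)

Yes


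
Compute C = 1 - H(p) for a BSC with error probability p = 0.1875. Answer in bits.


H(p) = -p*log2(p) - (1-p)*log2(1-p) = -0.1875*log2(0.1875) - 0.8125*log2(0.8125) = 0.452820 + 0.243393 = 0.6962. C = 1 - H(p) = 1 - 0.6962 = 0.3038

0.3038 bits
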